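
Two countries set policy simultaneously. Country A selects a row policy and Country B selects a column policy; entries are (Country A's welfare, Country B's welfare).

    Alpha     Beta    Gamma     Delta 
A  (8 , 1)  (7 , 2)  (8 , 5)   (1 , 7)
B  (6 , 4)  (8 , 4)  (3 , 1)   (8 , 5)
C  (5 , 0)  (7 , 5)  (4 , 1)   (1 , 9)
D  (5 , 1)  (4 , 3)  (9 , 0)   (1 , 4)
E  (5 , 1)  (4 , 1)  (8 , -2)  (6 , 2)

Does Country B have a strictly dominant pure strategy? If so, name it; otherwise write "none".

Delta

Delta vs Alpha: A: 7>1, B: 5>4, C: 9>0, D: 4>1, E: 2>1.
Delta vs Beta: A: 7>2, B: 5>4, C: 9>5, D: 4>3, E: 2>1.
Delta vs Gamma: A: 7>5, B: 5>1, C: 9>1, D: 4>0, E: 2>-2.
Delta strictly beats every other strategy against every opponent action, so it is strictly dominant.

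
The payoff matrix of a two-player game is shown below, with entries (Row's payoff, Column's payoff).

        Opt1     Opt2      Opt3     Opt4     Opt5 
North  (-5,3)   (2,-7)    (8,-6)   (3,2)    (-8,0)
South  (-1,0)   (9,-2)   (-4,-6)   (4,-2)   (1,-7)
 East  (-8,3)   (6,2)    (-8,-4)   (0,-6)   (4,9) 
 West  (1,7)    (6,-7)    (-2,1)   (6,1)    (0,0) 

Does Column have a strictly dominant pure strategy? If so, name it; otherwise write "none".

none

Opt1 fails to dominate Opt5 at East (3<9).
Opt2 fails to dominate Opt1 at North (-7<3).
Opt3 fails to dominate Opt1 at North (-6<3).
Opt4 fails to dominate Opt1 at North (2<3).
Opt5 fails to dominate Opt1 at North (0<3).
No single strategy dominates all the others.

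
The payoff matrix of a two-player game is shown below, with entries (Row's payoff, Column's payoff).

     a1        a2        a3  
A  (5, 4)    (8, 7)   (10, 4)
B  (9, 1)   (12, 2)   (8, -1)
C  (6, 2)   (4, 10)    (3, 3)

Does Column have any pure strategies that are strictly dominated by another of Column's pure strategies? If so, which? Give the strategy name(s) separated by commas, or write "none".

a2 strictly dominates a1 — A: 7>4, B: 2>1, C: 10>2.
a2 is not dominated — it holds its own against a1 at A (7>4); a3 at A (7>4).
a3 is strictly dominated by a2 (A: 7>4, B: 2>-1, C: 10>3).

a1, a3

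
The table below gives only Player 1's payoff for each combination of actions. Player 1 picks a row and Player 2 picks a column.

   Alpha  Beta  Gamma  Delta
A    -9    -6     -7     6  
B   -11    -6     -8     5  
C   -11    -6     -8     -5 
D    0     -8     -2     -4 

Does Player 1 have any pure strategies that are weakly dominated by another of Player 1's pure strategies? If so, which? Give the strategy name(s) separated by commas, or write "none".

B, C

A is not dominated — it holds its own against B at Alpha (-9>-11); C at Alpha (-9>-11); D at Beta (-6>-8).
B: dominated, since A does at least as well everywhere (Alpha: -9>-11, Beta: -6=-6, Gamma: -7>-8, Delta: 6>5).
C is weakly dominated by A (Alpha: -9>-11, Beta: -6=-6, Gamma: -7>-8, Delta: 6>-5).
Nothing dominates D: A at Alpha (0>-9); B at Alpha (0>-11); C at Alpha (0>-11).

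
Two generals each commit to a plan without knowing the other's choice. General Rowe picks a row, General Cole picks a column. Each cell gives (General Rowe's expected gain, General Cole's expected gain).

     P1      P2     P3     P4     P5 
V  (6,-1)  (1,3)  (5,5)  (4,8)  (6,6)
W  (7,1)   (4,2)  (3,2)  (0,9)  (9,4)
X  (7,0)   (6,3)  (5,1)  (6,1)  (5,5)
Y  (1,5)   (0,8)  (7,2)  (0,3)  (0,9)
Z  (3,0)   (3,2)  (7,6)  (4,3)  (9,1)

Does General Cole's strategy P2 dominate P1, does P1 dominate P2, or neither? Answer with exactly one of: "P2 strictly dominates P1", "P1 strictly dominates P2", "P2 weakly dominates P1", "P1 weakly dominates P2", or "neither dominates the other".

Compare P2 to P1 across each choice by General Rowe: V: 3>-1, W: 2>1, X: 3>0, Y: 8>5, Z: 2>0.
P2 gives a strictly higher payoff against each choice by General Rowe, so P2 strictly dominates P1.

P2 strictly dominates P1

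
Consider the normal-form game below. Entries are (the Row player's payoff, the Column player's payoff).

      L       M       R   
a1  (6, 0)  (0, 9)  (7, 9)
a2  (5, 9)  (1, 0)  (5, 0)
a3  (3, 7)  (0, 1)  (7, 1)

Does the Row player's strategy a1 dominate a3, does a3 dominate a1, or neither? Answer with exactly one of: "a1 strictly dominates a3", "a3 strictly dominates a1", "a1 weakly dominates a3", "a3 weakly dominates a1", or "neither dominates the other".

a1's payoffs vs a3's, by the Column player's action — L: 6>3, M: 0=0, R: 7=7.
a1 is at least as good everywhere and strictly better somewhere (tied only at M, R), so a1 weakly but not strictly dominates a3.

a1 weakly dominates a3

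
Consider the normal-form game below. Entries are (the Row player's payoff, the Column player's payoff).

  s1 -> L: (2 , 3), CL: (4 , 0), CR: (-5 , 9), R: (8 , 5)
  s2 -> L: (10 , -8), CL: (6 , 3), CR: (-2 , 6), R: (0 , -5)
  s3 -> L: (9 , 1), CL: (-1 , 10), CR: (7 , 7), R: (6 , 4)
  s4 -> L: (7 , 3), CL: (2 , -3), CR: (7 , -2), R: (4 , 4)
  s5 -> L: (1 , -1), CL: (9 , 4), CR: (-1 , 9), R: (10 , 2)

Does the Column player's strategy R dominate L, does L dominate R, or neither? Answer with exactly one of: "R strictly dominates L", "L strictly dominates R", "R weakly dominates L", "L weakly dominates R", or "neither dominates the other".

R's payoffs vs L's, by the Row player's action — s1: 5>3, s2: -5>-8, s3: 4>1, s4: 4>3, s5: 2>-1.
R gives a strictly higher payoff against each choice by the Row player, so R strictly dominates L.

R strictly dominates L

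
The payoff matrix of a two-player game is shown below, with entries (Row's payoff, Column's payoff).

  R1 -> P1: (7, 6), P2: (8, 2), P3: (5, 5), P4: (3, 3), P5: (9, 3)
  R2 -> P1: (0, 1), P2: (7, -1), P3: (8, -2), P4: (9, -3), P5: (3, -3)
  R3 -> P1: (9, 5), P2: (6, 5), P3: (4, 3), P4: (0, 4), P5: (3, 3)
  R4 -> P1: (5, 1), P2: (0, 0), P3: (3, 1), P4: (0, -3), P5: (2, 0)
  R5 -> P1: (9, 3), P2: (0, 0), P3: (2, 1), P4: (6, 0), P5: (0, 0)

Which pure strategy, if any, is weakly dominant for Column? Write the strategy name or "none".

P1 vs P2: R1: 6>2, R2: 1>-1, R3: 5=5, R4: 1>0, R5: 3>0.
P1 vs P3: R1: 6>5, R2: 1>-2, R3: 5>3, R4: 1=1, R5: 3>1.
P1 vs P4: R1: 6>3, R2: 1>-3, R3: 5>4, R4: 1>-3, R5: 3>0.
P1 vs P5: R1: 6>3, R2: 1>-3, R3: 5>3, R4: 1>0, R5: 3>0.
P1 is at least as good as every other strategy against every opponent action, so it is weakly dominant.

P1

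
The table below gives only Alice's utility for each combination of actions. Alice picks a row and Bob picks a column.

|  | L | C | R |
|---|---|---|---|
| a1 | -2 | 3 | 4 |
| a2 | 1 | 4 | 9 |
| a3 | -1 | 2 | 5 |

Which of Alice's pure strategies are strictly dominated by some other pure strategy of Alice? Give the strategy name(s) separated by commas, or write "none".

a1, a3

a1: dominated, since a2 does at least as well everywhere (L: 1>-2, C: 4>3, R: 9>4).
a2 is not dominated — it holds its own against a1 at L (1>-2); a3 at L (1>-1).
a3: dominated, since a2 does at least as well everywhere (L: 1>-1, C: 4>2, R: 9>5).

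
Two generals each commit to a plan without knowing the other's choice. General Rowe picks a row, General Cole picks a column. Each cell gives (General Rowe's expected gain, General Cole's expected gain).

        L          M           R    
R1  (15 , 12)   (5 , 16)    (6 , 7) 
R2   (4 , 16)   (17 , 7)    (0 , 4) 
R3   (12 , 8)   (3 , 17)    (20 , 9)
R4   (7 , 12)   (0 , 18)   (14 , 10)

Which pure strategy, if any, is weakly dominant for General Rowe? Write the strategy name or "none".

none

R1 fails to dominate R2 at M (5<17).
R2 fails to dominate R1 at L (4<15).
R3 fails to dominate R1 at L (12<15).
R4 fails to dominate R1 at L (7<15).
No single strategy dominates all the others.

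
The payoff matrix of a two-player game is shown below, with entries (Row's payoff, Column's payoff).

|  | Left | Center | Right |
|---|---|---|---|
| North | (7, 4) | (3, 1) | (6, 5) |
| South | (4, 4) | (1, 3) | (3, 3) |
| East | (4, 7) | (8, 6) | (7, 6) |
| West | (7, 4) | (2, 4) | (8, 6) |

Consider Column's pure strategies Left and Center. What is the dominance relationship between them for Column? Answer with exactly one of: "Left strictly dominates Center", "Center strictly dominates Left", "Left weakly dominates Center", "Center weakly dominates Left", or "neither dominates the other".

Left weakly dominates Center

Left's payoffs vs Center's, by Row's action — North: 4>1, South: 4>3, East: 7>6, West: 4=4.
Left is at least as good everywhere and strictly better somewhere (tied only at West), so Left weakly but not strictly dominates Center.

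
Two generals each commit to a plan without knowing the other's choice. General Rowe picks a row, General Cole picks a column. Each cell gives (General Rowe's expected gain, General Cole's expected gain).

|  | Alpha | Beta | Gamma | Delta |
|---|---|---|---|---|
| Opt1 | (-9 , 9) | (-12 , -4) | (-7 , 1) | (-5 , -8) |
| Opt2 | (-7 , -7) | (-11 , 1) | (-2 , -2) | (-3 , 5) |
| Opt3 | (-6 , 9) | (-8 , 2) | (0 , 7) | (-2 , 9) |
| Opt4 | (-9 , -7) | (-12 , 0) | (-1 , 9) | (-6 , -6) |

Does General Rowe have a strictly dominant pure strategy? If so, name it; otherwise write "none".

Opt3 vs Opt1: Alpha: -6>-9, Beta: -8>-12, Gamma: 0>-7, Delta: -2>-5.
Opt3 vs Opt2: Alpha: -6>-7, Beta: -8>-11, Gamma: 0>-2, Delta: -2>-3.
Opt3 vs Opt4: Alpha: -6>-9, Beta: -8>-12, Gamma: 0>-1, Delta: -2>-6.
Opt3 strictly beats every other strategy against every opponent action, so it is strictly dominant.

Opt3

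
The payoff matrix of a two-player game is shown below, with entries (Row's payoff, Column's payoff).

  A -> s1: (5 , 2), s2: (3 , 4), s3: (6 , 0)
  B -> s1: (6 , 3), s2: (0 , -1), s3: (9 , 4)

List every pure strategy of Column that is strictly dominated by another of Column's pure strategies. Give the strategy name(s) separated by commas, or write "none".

Nothing dominates s1: s2 at B (3>-1); s3 at A (2>0).
Nothing dominates s2: s1 at A (4>2); s3 at A (4>0).
s3: no other strategy beats it everywhere (s1 at B (4>3); s2 at B (4>-1)).

none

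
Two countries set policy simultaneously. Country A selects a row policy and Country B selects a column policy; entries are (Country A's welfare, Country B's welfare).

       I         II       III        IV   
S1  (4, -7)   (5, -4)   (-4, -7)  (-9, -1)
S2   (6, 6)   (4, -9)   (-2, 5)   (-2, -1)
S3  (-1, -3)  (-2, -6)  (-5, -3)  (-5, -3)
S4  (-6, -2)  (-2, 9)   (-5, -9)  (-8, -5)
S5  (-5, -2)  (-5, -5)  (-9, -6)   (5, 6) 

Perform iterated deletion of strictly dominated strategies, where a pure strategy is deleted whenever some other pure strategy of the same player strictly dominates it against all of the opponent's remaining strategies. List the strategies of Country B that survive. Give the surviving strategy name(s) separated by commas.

I, IV

For Country A, S2 strictly dominates S3 on the remaining columns (I: 6>-1, II: 4>-2, III: -2>-5, IV: -2>-5); eliminate S3.
Row S4 is eliminated: S2 beats it against every remaining column (I: 6>-6, II: 4>-2, III: -2>-5, IV: -2>-8).
Country B's strategy II is strictly dominated by IV (S1: -1>-4, S2: -1>-9, S5: 6>-5) and is removed.
Row S1 is eliminated: S2 beats it against every remaining column (I: 6>4, III: -2>-4, IV: -2>-9).
Column III is eliminated: I beats it against every remaining row (S2: 6>5, S5: -2>-6).
Among the remaining strategies, none is strictly dominated by another pure strategy of the same player, so the elimination stops.
Surviving strategies — Country A: {S2, S5}; Country B: {I, IV}.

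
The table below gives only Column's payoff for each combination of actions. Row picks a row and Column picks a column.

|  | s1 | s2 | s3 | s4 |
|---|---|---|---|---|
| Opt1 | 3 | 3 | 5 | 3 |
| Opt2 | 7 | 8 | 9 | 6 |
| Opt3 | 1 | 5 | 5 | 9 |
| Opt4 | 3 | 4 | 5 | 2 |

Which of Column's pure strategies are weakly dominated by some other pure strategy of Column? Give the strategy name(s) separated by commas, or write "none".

s1, s2

s1: dominated, since s2 does at least as well everywhere (Opt1: 3=3, Opt2: 8>7, Opt3: 5>1, Opt4: 4>3).
s2: dominated, since s3 does at least as well everywhere (Opt1: 5>3, Opt2: 9>8, Opt3: 5=5, Opt4: 5>4).
Nothing dominates s3: s1 at Opt1 (5>3); s2 at Opt1 (5>3); s4 at Opt1 (5>3).
s4: no other strategy beats it everywhere (s1 at Opt3 (9>1); s2 at Opt3 (9>5); s3 at Opt3 (9>5)).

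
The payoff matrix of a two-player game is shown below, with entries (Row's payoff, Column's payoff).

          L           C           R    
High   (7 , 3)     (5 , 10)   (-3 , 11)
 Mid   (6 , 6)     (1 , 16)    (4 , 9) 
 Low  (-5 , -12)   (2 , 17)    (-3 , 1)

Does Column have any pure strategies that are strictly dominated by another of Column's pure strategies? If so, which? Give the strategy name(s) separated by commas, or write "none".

L is strictly dominated by C (High: 10>3, Mid: 16>6, Low: 17>-12).
C: no other strategy beats it everywhere (L at High (10>3); R at Mid (16>9)).
R: no other strategy beats it everywhere (L at High (11>3); C at High (11>10)).

L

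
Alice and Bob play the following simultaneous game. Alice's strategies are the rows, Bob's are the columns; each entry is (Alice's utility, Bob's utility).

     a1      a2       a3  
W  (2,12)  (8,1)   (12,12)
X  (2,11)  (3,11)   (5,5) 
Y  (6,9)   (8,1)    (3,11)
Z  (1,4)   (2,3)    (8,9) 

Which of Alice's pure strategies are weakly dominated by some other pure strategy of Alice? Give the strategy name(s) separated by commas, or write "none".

X, Z

Nothing dominates W: X at a2 (8>3); Y at a3 (12>3); Z at a1 (2>1).
W weakly dominates X — a1: 2=2, a2: 8>3, a3: 12>5.
Y is not dominated — it holds its own against W at a1 (6>2); X at a1 (6>2); Z at a1 (6>1).
Z is weakly dominated by W (a1: 2>1, a2: 8>2, a3: 12>8).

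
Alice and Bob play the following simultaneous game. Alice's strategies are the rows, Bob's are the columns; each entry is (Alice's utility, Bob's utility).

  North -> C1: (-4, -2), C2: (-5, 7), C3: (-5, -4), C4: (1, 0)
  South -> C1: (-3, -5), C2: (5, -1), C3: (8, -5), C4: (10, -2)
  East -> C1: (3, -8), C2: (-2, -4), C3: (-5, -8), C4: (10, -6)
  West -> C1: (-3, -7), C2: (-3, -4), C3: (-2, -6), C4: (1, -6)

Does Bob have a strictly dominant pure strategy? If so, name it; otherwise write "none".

C2 vs C1: North: 7>-2, South: -1>-5, East: -4>-8, West: -4>-7.
C2 vs C3: North: 7>-4, South: -1>-5, East: -4>-8, West: -4>-6.
C2 vs C4: North: 7>0, South: -1>-2, East: -4>-6, West: -4>-6.
C2 strictly beats every other strategy against every opponent action, so it is strictly dominant.

C2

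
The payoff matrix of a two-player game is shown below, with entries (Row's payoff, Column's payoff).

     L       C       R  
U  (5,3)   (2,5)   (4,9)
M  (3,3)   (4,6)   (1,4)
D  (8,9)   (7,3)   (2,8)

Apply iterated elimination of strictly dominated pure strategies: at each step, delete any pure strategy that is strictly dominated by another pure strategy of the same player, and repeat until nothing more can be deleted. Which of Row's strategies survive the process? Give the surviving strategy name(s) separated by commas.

Row M is eliminated: D beats it against every remaining column (L: 8>3, C: 7>4, R: 2>1).
For Column, R strictly dominates C on the remaining rows (U: 9>5, D: 8>3); eliminate C.
Among the remaining strategies, none is strictly dominated by another pure strategy of the same player, so the elimination stops.
Surviving strategies — Row: {U, D}; Column: {L, R}.

U, D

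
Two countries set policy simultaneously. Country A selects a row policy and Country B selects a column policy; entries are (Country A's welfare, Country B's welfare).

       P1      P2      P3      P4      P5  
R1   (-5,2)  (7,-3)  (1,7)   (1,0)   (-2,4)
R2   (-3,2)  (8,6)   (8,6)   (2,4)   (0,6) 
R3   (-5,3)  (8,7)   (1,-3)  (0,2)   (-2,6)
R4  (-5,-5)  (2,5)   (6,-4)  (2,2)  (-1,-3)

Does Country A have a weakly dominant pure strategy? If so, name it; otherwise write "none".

R2 vs R1: P1: -3>-5, P2: 8>7, P3: 8>1, P4: 2>1, P5: 0>-2.
R2 vs R3: P1: -3>-5, P2: 8=8, P3: 8>1, P4: 2>0, P5: 0>-2.
R2 vs R4: P1: -3>-5, P2: 8>2, P3: 8>6, P4: 2=2, P5: 0>-1.
R2 is at least as good as every other strategy against every opponent action, so it is weakly dominant.

R2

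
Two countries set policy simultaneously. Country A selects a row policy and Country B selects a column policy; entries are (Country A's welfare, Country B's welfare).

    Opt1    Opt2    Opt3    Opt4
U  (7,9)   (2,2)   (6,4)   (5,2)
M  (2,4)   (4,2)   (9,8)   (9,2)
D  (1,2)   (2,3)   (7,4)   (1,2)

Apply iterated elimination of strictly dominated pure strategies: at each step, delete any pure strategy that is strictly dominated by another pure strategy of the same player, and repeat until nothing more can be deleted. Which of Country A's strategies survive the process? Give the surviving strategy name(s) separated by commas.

For Country A, M strictly dominates D on the remaining columns (Opt1: 2>1, Opt2: 4>2, Opt3: 9>7, Opt4: 9>1); eliminate D.
For Country B, Opt1 strictly dominates Opt2 on the remaining rows (U: 9>2, M: 4>2); eliminate Opt2.
Country B's strategy Opt4 is strictly dominated by Opt1 (U: 9>2, M: 4>2) and is removed.
Among the remaining strategies, none is strictly dominated by another pure strategy of the same player, so the elimination stops.
Surviving strategies — Country A: {U, M}; Country B: {Opt1, Opt3}.

U, M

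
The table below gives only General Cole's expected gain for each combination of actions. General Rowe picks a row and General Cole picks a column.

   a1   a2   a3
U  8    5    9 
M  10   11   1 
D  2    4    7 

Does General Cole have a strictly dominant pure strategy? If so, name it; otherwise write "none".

a1 fails to dominate a2 at M (10<11).
a2 fails to dominate a1 at U (5<8).
a3 fails to dominate a1 at M (1<10).
No single strategy dominates all the others.

none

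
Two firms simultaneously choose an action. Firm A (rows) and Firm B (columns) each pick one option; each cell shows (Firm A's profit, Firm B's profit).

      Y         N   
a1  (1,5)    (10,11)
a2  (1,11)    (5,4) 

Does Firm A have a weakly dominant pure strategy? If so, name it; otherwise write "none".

a1 vs a2: Y: 1=1, N: 10>5.
a1 is at least as good as every other strategy against every opponent action, so it is weakly dominant.

a1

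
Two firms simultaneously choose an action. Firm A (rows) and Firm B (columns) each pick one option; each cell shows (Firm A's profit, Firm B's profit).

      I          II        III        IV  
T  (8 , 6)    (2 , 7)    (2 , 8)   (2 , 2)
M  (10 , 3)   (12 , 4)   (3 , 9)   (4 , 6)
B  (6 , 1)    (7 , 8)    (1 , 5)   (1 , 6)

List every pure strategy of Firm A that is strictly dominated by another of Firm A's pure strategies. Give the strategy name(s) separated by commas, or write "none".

T is strictly dominated by M (I: 10>8, II: 12>2, III: 3>2, IV: 4>2).
M is not dominated — it holds its own against T at I (10>8); B at I (10>6).
B: dominated, since M does at least as well everywhere (I: 10>6, II: 12>7, III: 3>1, IV: 4>1).

T, B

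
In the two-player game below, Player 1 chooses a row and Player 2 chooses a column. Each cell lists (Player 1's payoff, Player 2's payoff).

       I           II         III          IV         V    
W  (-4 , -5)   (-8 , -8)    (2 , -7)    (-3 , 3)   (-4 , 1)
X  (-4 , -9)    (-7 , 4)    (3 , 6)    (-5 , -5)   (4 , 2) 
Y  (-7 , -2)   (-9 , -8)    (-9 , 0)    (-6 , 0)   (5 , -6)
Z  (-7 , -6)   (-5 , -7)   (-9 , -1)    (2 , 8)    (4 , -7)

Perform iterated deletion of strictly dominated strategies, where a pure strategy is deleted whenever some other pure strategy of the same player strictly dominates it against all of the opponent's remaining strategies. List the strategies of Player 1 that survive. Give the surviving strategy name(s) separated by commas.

Column I is eliminated: IV beats it against every remaining row (W: 3>-5, X: -5>-9, Y: 0>-2, Z: 8>-6).
Player 2's strategy II is strictly dominated by III (W: -7>-8, X: 6>4, Y: 0>-8, Z: -1>-7) and is removed.
Among the remaining strategies, none is strictly dominated by another pure strategy of the same player, so the elimination stops.
Surviving strategies — Player 1: {W, X, Y, Z}; Player 2: {III, IV, V}.

W, X, Y, Z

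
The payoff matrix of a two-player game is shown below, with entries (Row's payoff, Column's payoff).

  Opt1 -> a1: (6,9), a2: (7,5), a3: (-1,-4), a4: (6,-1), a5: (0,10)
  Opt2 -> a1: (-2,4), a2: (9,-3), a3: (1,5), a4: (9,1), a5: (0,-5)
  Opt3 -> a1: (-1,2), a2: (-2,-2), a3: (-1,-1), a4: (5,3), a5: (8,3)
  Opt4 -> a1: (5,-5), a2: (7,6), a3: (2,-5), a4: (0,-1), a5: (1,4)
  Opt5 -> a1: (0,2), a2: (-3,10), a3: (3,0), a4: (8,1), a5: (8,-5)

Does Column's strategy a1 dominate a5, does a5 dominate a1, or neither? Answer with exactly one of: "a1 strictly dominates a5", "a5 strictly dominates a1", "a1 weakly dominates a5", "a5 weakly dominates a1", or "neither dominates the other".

neither dominates the other

a1's payoffs vs a5's, by Row's action — Opt1: 9<10, Opt2: 4>-5, Opt3: 2<3, Opt4: -5<4, Opt5: 2>-5.
a1 does better at Opt2, Opt5 but worse at Opt1, Opt3, Opt4; neither strategy dominates the other.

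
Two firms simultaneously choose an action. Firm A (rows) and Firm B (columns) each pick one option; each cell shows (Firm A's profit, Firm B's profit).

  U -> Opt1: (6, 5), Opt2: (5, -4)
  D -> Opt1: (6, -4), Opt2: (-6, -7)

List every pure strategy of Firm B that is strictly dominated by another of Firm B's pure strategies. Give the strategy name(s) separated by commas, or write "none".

Opt1 is not dominated — it holds its own against Opt2 at U (5>-4).
Opt2: dominated, since Opt1 does at least as well everywhere (U: 5>-4, D: -4>-7).

Opt2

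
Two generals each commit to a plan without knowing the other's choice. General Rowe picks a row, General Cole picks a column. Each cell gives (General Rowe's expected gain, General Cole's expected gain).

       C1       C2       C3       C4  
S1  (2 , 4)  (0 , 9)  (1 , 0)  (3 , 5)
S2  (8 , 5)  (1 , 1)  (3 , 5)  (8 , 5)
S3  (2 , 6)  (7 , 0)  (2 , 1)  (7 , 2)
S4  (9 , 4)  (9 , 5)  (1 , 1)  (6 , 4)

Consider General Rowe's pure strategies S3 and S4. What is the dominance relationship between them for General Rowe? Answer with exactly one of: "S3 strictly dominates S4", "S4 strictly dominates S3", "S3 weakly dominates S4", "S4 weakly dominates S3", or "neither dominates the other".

S3's payoffs vs S4's, by General Cole's action — C1: 2<9, C2: 7<9, C3: 2>1, C4: 7>6.
S3 does better at C3, C4 but worse at C1, C2; neither strategy dominates the other.

neither dominates the other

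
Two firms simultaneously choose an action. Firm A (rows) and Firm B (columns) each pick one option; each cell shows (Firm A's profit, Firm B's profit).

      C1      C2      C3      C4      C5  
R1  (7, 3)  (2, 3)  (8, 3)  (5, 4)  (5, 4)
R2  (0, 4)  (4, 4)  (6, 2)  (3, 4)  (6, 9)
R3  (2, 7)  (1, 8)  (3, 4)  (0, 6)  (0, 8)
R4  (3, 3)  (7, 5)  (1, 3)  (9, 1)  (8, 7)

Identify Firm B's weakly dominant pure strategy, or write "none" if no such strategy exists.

C5

C5 vs C1: R1: 4>3, R2: 9>4, R3: 8>7, R4: 7>3.
C5 vs C2: R1: 4>3, R2: 9>4, R3: 8=8, R4: 7>5.
C5 vs C3: R1: 4>3, R2: 9>2, R3: 8>4, R4: 7>3.
C5 vs C4: R1: 4=4, R2: 9>4, R3: 8>6, R4: 7>1.
C5 is at least as good as every other strategy against every opponent action, so it is weakly dominant.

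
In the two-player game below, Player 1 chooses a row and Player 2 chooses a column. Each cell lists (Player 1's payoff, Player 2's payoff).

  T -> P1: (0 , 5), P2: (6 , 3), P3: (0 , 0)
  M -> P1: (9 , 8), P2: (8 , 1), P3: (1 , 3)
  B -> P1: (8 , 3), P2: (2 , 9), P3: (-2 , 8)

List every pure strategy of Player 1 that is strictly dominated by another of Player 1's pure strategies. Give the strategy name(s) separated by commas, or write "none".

T, B

T is strictly dominated by M (P1: 9>0, P2: 8>6, P3: 1>0).
M is not dominated — it holds its own against T at P1 (9>0); B at P1 (9>8).
M strictly dominates B — P1: 9>8, P2: 8>2, P3: 1>-2.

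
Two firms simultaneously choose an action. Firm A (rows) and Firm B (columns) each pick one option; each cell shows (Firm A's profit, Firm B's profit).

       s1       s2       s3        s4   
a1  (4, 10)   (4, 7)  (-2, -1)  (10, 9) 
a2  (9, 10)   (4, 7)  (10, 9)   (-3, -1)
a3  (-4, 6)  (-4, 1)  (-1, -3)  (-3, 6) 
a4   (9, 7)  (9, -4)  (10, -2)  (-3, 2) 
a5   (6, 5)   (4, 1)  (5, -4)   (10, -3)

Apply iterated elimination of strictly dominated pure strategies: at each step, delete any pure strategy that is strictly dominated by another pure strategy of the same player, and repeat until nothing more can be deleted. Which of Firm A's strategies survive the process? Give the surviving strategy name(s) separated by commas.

Firm A's strategy a3 is strictly dominated by a5 (s1: 6>-4, s2: 4>-4, s3: 5>-1, s4: 10>-3) and is removed.
Firm B's strategy s2 is strictly dominated by s1 (a1: 10>7, a2: 10>7, a4: 7>-4, a5: 5>1) and is removed.
For Firm B, s1 strictly dominates s3 on the remaining rows (a1: 10>-1, a2: 10>9, a4: 7>-2, a5: 5>-4); eliminate s3.
Column s4 is eliminated: s1 beats it against every remaining row (a1: 10>9, a2: 10>-1, a4: 7>2, a5: 5>-3).
Row a1 is eliminated: a2 beats it against every remaining column (s1: 9>4).
Row a5 is eliminated: a2 beats it against every remaining column (s1: 9>6).
Among the remaining strategies, none is strictly dominated by another pure strategy of the same player, so the elimination stops.
Surviving strategies — Firm A: {a2, a4}; Firm B: {s1}.

a2, a4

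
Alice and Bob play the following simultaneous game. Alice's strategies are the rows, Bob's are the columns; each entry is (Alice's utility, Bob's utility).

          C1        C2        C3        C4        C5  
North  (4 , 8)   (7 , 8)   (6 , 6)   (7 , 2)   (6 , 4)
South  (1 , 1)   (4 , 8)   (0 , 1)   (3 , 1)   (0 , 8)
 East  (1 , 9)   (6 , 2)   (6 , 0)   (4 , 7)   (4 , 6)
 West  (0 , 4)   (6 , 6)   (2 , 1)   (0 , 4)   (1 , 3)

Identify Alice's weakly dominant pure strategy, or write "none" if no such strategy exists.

North

North vs South: C1: 4>1, C2: 7>4, C3: 6>0, C4: 7>3, C5: 6>0.
North vs East: C1: 4>1, C2: 7>6, C3: 6=6, C4: 7>4, C5: 6>4.
North vs West: C1: 4>0, C2: 7>6, C3: 6>2, C4: 7>0, C5: 6>1.
North is at least as good as every other strategy against every opponent action, so it is weakly dominant.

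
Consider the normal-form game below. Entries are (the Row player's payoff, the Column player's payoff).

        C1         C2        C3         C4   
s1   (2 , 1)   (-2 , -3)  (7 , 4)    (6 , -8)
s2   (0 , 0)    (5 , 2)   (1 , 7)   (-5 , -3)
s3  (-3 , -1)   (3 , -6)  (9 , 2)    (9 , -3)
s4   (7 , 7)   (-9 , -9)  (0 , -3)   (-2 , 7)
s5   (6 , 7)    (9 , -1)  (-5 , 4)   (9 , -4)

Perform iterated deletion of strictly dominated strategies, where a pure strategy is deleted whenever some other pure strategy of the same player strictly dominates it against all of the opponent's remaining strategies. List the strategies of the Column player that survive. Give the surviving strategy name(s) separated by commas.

Column C2 is eliminated: C3 beats it against every remaining row (s1: 4>-3, s2: 7>2, s3: 2>-6, s4: -3>-9, s5: 4>-1).
Row s2 is eliminated: s1 beats it against every remaining column (C1: 2>0, C3: 7>1, C4: 6>-5).
Among the remaining strategies, none is strictly dominated by another pure strategy of the same player, so the elimination stops.
Surviving strategies — the Row player: {s1, s3, s4, s5}; the Column player: {C1, C3, C4}.

C1, C3, C4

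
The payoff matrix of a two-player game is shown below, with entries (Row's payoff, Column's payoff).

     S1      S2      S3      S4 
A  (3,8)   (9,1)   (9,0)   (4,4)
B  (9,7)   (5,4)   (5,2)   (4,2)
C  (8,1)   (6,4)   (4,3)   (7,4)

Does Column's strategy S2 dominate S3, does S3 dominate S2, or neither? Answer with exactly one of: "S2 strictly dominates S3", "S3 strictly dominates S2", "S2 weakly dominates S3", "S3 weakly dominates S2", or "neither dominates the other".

S2 strictly dominates S3

Compare S2 to S3 across each opponent action: A: 1>0, B: 4>2, C: 4>3.
S2 gives a strictly higher payoff against each opponent action, so S2 strictly dominates S3.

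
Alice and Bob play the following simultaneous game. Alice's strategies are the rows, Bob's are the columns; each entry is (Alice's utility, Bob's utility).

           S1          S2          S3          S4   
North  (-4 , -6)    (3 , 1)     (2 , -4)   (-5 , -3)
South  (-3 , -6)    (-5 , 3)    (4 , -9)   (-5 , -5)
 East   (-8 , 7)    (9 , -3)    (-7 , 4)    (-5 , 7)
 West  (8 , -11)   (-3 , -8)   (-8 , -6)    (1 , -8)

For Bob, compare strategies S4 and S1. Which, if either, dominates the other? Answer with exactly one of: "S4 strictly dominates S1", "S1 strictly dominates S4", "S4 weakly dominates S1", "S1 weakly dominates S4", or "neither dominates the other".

S4 weakly dominates S1

Compare S4 to S1 across each opponent action: North: -3>-6, South: -5>-6, East: 7=7, West: -8>-11.
S4 is at least as good everywhere and strictly better somewhere (tied only at East), so S4 weakly but not strictly dominates S1.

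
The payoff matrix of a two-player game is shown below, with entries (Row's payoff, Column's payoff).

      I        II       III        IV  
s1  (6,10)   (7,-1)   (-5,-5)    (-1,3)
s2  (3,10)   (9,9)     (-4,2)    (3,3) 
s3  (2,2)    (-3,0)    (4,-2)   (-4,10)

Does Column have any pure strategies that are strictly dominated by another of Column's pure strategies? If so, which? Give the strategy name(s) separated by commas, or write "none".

II, III

Nothing dominates I: II at s1 (10>-1); III at s1 (10>-5); IV at s1 (10>3).
II is strictly dominated by I (s1: 10>-1, s2: 10>9, s3: 2>0).
I strictly dominates III — s1: 10>-5, s2: 10>2, s3: 2>-2.
IV: no other strategy beats it everywhere (I at s3 (10>2); II at s1 (3>-1); III at s1 (3>-5)).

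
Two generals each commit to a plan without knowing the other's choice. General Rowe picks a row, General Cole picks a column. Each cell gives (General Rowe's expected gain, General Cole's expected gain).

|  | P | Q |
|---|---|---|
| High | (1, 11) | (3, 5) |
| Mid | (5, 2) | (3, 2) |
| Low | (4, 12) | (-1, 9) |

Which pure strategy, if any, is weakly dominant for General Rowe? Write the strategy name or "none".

Mid vs High: P: 5>1, Q: 3=3.
Mid vs Low: P: 5>4, Q: 3>-1.
Mid is at least as good as every other strategy against every opponent action, so it is weakly dominant.

Mid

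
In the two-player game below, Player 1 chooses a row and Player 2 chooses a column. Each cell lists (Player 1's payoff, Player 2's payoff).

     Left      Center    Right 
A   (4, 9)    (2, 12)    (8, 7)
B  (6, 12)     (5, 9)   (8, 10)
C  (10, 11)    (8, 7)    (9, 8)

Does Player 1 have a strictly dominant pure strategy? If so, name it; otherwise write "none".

C vs A: Left: 10>4, Center: 8>2, Right: 9>8.
C vs B: Left: 10>6, Center: 8>5, Right: 9>8.
C strictly beats every other strategy against every opponent action, so it is strictly dominant.

C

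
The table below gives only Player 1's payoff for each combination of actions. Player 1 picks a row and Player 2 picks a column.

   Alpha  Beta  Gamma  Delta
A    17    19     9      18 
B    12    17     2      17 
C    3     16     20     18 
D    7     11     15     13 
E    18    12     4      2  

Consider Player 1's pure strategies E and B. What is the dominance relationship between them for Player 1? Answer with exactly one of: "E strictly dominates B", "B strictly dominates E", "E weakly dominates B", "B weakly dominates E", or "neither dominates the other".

E's payoffs vs B's, by Player 2's action — Alpha: 18>12, Beta: 12<17, Gamma: 4>2, Delta: 2<17.
E does better at Alpha, Gamma but worse at Beta, Delta; neither strategy dominates the other.

neither dominates the other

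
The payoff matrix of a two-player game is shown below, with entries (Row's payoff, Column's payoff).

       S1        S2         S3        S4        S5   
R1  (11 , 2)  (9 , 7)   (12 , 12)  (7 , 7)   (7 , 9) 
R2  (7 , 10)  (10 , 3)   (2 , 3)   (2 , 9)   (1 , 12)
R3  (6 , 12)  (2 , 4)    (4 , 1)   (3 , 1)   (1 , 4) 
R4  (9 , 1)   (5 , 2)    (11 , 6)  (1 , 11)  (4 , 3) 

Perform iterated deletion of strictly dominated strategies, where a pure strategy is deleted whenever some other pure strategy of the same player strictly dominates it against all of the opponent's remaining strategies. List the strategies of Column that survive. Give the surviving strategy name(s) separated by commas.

Row R3 is eliminated: R1 beats it against every remaining column (S1: 11>6, S2: 9>2, S3: 12>4, S4: 7>3, S5: 7>1).
For Row, R1 strictly dominates R4 on the remaining columns (S1: 11>9, S2: 9>5, S3: 12>11, S4: 7>1, S5: 7>4); eliminate R4.
For Column, S5 strictly dominates S1 on the remaining rows (R1: 9>2, R2: 12>10); eliminate S1.
Column's strategy S2 is strictly dominated by S5 (R1: 9>7, R2: 12>3) and is removed.
Row R2 is eliminated: R1 beats it against every remaining column (S3: 12>2, S4: 7>2, S5: 7>1).
For Column, S3 strictly dominates S4 on the remaining rows (R1: 12>7); eliminate S4.
For Column, S3 strictly dominates S5 on the remaining rows (R1: 12>9); eliminate S5.
Among the remaining strategies, none is strictly dominated by another pure strategy of the same player, so the elimination stops.
Surviving strategies — Row: {R1}; Column: {S3}.

S3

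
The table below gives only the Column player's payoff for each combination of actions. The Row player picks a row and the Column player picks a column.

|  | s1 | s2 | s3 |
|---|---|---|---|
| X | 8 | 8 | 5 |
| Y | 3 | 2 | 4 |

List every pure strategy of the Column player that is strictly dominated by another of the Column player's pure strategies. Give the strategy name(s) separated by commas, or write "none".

s1: no other strategy beats it everywhere (s2 at X (8=8); s3 at X (8>5)).
s2 is not dominated — it holds its own against s1 at X (8=8); s3 at X (8>5).
Nothing dominates s3: s1 at Y (4>3); s2 at Y (4>2).

none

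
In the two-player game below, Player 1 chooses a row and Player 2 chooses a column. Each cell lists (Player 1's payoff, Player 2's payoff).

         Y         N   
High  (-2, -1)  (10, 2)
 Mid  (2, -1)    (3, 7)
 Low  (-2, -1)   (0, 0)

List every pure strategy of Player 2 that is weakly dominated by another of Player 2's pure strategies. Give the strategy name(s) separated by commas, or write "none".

N weakly dominates Y — High: 2>-1, Mid: 7>-1, Low: 0>-1.
N is not dominated — it holds its own against Y at High (2>-1).

Y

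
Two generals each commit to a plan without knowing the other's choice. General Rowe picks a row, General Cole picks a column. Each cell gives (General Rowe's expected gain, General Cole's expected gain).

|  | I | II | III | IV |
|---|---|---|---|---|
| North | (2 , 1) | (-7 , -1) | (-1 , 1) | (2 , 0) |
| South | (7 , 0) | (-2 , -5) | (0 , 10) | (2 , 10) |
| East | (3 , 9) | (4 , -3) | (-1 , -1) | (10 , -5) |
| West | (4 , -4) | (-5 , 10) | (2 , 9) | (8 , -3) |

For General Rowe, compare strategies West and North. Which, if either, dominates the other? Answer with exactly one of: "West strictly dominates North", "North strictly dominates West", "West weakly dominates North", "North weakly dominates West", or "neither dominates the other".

Compare West to North across each choice by General Cole: I: 4>2, II: -5>-7, III: 2>-1, IV: 8>2.
West gives a strictly higher payoff against each choice by General Cole, so West strictly dominates North.

West strictly dominates North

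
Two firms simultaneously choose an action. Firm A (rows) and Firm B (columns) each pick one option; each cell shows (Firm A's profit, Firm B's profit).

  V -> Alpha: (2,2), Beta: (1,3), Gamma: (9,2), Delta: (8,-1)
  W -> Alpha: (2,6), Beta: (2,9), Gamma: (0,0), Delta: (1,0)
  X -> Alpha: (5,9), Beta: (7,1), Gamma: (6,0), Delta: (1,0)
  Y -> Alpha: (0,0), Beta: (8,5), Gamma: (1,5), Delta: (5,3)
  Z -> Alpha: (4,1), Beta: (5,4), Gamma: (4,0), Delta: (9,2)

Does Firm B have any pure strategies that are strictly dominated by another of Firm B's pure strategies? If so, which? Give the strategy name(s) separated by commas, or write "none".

Delta

Nothing dominates Alpha: Beta at X (9>1); Gamma at V (2=2); Delta at V (2>-1).
Nothing dominates Beta: Alpha at V (3>2); Gamma at V (3>2); Delta at V (3>-1).
Gamma: no other strategy beats it everywhere (Alpha at V (2=2); Beta at Y (5=5); Delta at V (2>-1)).
Beta strictly dominates Delta — V: 3>-1, W: 9>0, X: 1>0, Y: 5>3, Z: 4>2.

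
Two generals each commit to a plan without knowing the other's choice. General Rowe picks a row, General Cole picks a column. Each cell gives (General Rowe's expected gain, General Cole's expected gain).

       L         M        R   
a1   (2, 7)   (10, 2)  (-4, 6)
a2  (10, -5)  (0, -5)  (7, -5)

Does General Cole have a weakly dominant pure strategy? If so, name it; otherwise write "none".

L vs M: a1: 7>2, a2: -5=-5.
L vs R: a1: 7>6, a2: -5=-5.
L is at least as good as every other strategy against every opponent action, so it is weakly dominant.

L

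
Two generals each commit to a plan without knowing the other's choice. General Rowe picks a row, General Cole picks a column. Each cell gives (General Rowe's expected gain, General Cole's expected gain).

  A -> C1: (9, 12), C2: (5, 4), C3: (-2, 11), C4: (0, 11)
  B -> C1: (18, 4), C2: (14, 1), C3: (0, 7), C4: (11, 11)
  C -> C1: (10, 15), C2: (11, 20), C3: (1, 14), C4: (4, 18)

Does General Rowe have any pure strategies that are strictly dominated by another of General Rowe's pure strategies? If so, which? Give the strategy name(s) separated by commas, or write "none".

A

A: dominated, since B does at least as well everywhere (C1: 18>9, C2: 14>5, C3: 0>-2, C4: 11>0).
B is not dominated — it holds its own against A at C1 (18>9); C at C1 (18>10).
Nothing dominates C: A at C1 (10>9); B at C3 (1>0).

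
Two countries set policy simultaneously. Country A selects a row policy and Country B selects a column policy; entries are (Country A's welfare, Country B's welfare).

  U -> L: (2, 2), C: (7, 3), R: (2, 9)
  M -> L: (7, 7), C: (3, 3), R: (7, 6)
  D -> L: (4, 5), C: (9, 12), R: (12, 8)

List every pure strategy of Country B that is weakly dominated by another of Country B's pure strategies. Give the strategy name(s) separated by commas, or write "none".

Nothing dominates L: C at M (7>3); R at M (7>6).
C: no other strategy beats it everywhere (L at U (3>2); R at D (12>8)).
R: no other strategy beats it everywhere (L at U (9>2); C at U (9>3)).

none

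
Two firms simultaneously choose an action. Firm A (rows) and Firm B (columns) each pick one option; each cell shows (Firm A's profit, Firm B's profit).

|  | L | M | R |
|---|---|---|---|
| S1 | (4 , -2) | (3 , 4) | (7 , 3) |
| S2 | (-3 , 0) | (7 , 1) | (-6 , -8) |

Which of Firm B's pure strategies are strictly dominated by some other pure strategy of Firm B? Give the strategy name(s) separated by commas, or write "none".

L, R

L is strictly dominated by M (S1: 4>-2, S2: 1>0).
M is not dominated — it holds its own against L at S1 (4>-2); R at S1 (4>3).
R is strictly dominated by M (S1: 4>3, S2: 1>-8).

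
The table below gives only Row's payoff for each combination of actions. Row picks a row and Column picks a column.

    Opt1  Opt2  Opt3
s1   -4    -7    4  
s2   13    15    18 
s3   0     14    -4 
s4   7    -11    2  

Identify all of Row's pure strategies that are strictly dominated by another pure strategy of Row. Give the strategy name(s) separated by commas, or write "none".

s1, s3, s4

s2 strictly dominates s1 — Opt1: 13>-4, Opt2: 15>-7, Opt3: 18>4.
s2 is not dominated — it holds its own against s1 at Opt1 (13>-4); s3 at Opt1 (13>0); s4 at Opt1 (13>7).
s3 is strictly dominated by s2 (Opt1: 13>0, Opt2: 15>14, Opt3: 18>-4).
s4: dominated, since s2 does at least as well everywhere (Opt1: 13>7, Opt2: 15>-11, Opt3: 18>2).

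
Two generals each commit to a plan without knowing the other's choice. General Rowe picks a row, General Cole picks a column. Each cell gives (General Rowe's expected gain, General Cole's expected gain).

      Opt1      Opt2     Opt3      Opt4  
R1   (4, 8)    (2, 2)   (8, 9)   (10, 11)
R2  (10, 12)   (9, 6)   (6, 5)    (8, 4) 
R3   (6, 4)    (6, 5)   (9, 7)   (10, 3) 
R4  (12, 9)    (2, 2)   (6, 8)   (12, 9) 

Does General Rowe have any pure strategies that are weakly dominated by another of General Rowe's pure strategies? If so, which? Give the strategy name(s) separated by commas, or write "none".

R1: dominated, since R3 does at least as well everywhere (Opt1: 6>4, Opt2: 6>2, Opt3: 9>8, Opt4: 10=10).
Nothing dominates R2: R1 at Opt1 (10>4); R3 at Opt1 (10>6); R4 at Opt2 (9>2).
R3 is not dominated — it holds its own against R1 at Opt1 (6>4); R2 at Opt3 (9>6); R4 at Opt2 (6>2).
Nothing dominates R4: R1 at Opt1 (12>4); R2 at Opt1 (12>10); R3 at Opt1 (12>6).

R1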